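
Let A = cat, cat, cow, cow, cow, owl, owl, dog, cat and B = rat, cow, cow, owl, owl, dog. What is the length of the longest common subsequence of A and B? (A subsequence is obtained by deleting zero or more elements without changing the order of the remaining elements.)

Backtracking the LCS table gives one alignment: cow (A4,B2) → cow (A5,B3) → owl (A6,B4) → owl (A7,B5) → dog (A8,B6).
So the longest common subsequence has length 5.

5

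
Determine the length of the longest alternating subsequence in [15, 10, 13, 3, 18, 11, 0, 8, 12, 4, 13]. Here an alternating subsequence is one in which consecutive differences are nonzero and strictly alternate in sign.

9

A longest alternating subsequence is 15, 10, 13, 3, 18, 0, 8, 4, 13 (positions 1,2,3,4,5,7,8,10,11); its 8 consecutive differences strictly alternate in sign, and length 9 is optimal.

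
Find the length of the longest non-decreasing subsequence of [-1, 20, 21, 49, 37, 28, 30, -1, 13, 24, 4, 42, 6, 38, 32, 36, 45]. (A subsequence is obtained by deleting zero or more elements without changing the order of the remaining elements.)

Let dp[i] be the longest non-decreasing subsequence ending at position i. Then dp = [1, 2, 3, 4, 4, 4, 5, 2, 3, 4, 3, 6, 4, 6, 6, 7, 8].
The maximum is 8; one witness is -1, 20, 21, 28, 30, 32, 36, 45 at positions 1,2,3,6,7,15,16,17.

8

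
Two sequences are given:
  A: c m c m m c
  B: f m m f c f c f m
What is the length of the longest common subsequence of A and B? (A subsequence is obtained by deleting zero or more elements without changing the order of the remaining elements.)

3

Backtracking the LCS table gives one alignment: c (A1,B5) → c (A3,B7) → m (A5,B9).
So the longest common subsequence has length 3.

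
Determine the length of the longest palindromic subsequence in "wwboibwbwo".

7

One longest palindromic subsequence is wwbibww (positions 1,2,3,5,6,7,9); it reads the same forward and backward, and the interval DP gives dp[1][10] = 7.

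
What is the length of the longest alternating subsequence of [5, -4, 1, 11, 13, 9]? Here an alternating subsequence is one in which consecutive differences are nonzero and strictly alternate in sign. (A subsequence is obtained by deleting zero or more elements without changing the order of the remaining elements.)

Track the best alternating length ending on an up-step vs a down-step at each position: up/down = 1/1, 1/2, 3/2, 3/1, 3/1, 3/4.
The maximum over both is 4; one such subsequence is 5, -4, 11, 9.

4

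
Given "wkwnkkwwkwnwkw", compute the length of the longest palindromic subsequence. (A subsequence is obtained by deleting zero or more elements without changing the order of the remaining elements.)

12

One longest palindromic subsequence is wkwnkwwknwkw (positions 1,2,3,4,6,7,8,9,11,12,13,14); it reads the same forward and backward, and the interval DP gives dp[1][14] = 12.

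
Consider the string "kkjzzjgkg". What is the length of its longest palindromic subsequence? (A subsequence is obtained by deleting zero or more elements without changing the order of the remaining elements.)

6

Using dp[i][j] = 2 + dp[i+1][j−1] if the ends match, else max(dp[i+1][j], dp[i][j−1]):
dp[1][9] = 6. A witness is kjzzjk at positions 2,3,4,5,6,8.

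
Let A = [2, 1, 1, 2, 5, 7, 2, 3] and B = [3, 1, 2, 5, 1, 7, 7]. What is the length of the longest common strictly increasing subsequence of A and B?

4

A longest common strictly increasing subsequence is 1, 2, 5, 7 (length 4); it appears in order in both A and B, and no longer such subsequence exists.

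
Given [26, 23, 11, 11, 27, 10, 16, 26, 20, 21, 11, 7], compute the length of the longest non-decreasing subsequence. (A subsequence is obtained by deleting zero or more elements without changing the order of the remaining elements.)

5

Let dp[i] be the longest non-decreasing subsequence ending at position i. Then dp = [1, 1, 1, 2, 3, 1, 3, 4, 4, 5, 3, 1].
The maximum is 5; one witness is 11, 11, 16, 20, 21 at positions 3,4,7,9,10.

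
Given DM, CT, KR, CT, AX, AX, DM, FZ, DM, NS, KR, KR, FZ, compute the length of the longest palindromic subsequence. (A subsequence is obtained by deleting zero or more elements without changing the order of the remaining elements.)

5

One longest palindromic subsequence is KR DM FZ DM KR (positions 3,7,8,9,12); it reads the same forward and backward, and the interval DP gives dp[1][13] = 5.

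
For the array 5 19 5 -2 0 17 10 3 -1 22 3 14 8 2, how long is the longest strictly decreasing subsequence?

5

Let dp[i] be the longest decreasing subsequence ending at position i. Then dp = [1, 1, 2, 3, 3, 2, 3, 4, 5, 1, 4, 3, 4, 5].
The maximum is 5; one witness is 19, 17, 10, 3, -1 at positions 2,6,7,8,9.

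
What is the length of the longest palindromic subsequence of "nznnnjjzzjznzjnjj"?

10

One longest palindromic subsequence is nznjzzjnzn (positions 1,2,3,7,8,9,10,12,13,15); it reads the same forward and backward, and the interval DP gives dp[1][17] = 10.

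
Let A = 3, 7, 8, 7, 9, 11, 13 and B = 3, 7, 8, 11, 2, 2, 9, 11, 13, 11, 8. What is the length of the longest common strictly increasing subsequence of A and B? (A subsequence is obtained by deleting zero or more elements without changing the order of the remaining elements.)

6

A longest common strictly increasing subsequence is 3, 7, 8, 9, 11, 13 (length 6); it appears in order in both A and B, and no longer such subsequence exists.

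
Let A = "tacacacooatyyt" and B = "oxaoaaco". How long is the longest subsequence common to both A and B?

Backtracking the LCS table gives one alignment: a (A2,B3) → a (A4,B5) → a (A6,B6) → c (A7,B7) → o (A9,B8).
So the longest common subsequence has length 5.

5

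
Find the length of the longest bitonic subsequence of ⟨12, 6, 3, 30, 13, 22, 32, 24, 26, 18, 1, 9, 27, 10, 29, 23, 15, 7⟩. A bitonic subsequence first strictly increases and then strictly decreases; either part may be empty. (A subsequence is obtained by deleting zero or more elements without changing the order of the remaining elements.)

10

Let inc[i] be the LIS ending at i and dec[i] the longest strictly decreasing subsequence starting at i. inc = [1, 1, 1, 2, 2, 3, 4, 4, 5, 3, 1, 2, 6, 3, 7, 4, 4, 2], dec = [4, 3, 2, 5, 3, 4, 5, 4, 4, 3, 1, 2, 4, 2, 4, 3, 2, 1].
max_i inc[i]+dec[i]−1 = 10, with one witness 12, 13, 22, 24, 26, 27, 29, 23, 15, 7.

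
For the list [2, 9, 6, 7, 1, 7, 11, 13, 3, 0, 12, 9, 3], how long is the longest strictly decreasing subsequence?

Scanning left to right, the best length ending at each element is: 2→1, 9→1, 6→2, 7→2, 1→3, 7→2, 11→1, 13→1, 3→3, 0→4, 12→2, 9→3, 3→4.
So the longest decreasing subsequence has length 4, e.g. 9, 6, 1, 0.

4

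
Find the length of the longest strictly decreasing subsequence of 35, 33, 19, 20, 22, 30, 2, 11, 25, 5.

Scanning left to right, the best length ending at each element is: 35→1, 33→2, 19→3, 20→3, 22→3, 30→3, 2→4, 11→4, 25→4, 5→5.
So the longest decreasing subsequence has length 5, e.g. 35, 33, 19, 11, 5.

5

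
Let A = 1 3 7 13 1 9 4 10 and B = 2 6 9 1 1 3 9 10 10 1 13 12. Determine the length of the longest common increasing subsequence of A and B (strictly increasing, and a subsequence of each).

For each value that appears in both, track the longest common increasing run ending there.
The best achievable length is 4; one witness is 1, 3, 9, 10 (A-positions 1,2,6,8, B-positions 4,6,7,8).

4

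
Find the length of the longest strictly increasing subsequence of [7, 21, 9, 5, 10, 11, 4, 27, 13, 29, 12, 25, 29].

Let dp[i] be the longest increasing subsequence ending at position i. Then dp = [1, 2, 2, 1, 3, 4, 1, 5, 5, 6, 5, 6, 7].
The maximum is 7; one witness is 7, 9, 10, 11, 13, 25, 29 at positions 1,3,5,6,9,12,13.

7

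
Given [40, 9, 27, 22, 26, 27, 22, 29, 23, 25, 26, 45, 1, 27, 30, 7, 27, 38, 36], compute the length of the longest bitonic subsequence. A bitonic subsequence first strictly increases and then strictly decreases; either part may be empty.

Let inc[i] be the LIS ending at i and dec[i] the longest strictly decreasing subsequence starting at i. inc = [1, 1, 2, 2, 3, 4, 2, 5, 3, 4, 5, 6, 1, 6, 7, 2, 6, 8, 8], dec = [5, 2, 4, 2, 3, 3, 2, 3, 2, 2, 2, 3, 1, 2, 2, 1, 1, 2, 1].
max_i inc[i]+dec[i]−1 = 9, with one witness 9, 22, 23, 25, 26, 27, 30, 38, 36.

9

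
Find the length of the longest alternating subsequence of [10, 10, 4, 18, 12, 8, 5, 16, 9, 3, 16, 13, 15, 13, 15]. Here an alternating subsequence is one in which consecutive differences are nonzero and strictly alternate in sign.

11

A longest alternating subsequence is 10, 4, 18, 12, 16, 9, 16, 13, 15, 13, 15 (positions 1,3,4,5,8,9,11,12,13,14,15); its 10 consecutive differences strictly alternate in sign, and length 11 is optimal.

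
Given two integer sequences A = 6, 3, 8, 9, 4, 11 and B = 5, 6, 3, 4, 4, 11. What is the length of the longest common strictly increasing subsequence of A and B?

A longest common strictly increasing subsequence is 3, 4, 11 (length 3); it appears in order in both A and B, and no longer such subsequence exists.

3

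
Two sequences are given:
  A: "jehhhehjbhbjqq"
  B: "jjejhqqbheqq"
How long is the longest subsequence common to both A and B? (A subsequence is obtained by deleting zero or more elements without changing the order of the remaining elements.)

7

A longest common subsequence is jehheqq (length 7); the LCS DP confirms no longer common subsequence exists.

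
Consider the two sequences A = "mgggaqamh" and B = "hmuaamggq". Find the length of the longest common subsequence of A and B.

4

Backtracking the LCS table gives one alignment: m (A1,B6) → g (A3,B7) → g (A4,B8) → q (A6,B9).
So the longest common subsequence has length 4.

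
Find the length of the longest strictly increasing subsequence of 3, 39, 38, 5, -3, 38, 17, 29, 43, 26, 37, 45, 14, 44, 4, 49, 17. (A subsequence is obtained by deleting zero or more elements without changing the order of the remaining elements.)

Scanning left to right, the best length ending at each element is: 3→1, 39→2, 38→2, 5→2, -3→1, 38→3, 17→3, 29→4, 43→5, 26→4, 37→5, 45→6, 14→3, 44→6, 4→2, 49→7, 17→4.
So the longest increasing subsequence has length 7, e.g. 3, 5, 17, 29, 43, 45, 49.

7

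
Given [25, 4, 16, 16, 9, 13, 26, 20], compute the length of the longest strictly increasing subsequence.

Let dp[i] be the longest increasing subsequence ending at position i. Then dp = [1, 1, 2, 2, 2, 3, 4, 4].
The maximum is 4; one witness is 4, 9, 13, 26 at positions 2,5,6,7.

4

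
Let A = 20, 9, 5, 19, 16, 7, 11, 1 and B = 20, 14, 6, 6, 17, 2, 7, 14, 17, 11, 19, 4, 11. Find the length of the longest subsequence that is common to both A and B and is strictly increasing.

A longest common strictly increasing subsequence is 7, 11 (length 2); it appears in order in both A and B, and no longer such subsequence exists.

2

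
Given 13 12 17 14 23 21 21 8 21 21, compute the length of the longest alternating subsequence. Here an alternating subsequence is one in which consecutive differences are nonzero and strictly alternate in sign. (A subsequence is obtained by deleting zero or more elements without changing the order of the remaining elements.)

7

Track the best alternating length ending on an up-step vs a down-step at each position: up/down = 1/1, 1/2, 3/1, 3/4, 5/1, 5/6, 5/6, 1/6, 7/6, 7/6.
The maximum over both is 7; one such subsequence is 13, 12, 17, 14, 23, 8, 21.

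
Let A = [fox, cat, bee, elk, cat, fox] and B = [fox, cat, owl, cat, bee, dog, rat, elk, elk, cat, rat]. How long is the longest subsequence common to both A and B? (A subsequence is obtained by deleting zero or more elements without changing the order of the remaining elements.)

A longest common subsequence is fox, cat, bee, elk, cat (length 5); the LCS DP confirms no longer common subsequence exists.

5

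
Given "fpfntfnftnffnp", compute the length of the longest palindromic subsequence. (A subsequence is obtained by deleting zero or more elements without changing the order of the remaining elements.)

Using dp[i][j] = 2 + dp[i+1][j−1] if the ends match, else max(dp[i+1][j], dp[i][j−1]):
dp[1][14] = 11. A witness is pfntfnftnfp at positions 2,3,4,5,6,7,8,9,10,12,14.

11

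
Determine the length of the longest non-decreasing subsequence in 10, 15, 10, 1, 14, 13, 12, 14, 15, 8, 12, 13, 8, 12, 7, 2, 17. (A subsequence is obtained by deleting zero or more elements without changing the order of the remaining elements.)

Let dp[i] be the longest non-decreasing subsequence ending at position i. Then dp = [1, 2, 2, 1, 3, 3, 3, 4, 5, 2, 4, 5, 3, 5, 2, 2, 6].
The maximum is 6; one witness is 10, 10, 14, 14, 15, 17 at positions 1,3,5,8,9,17.

6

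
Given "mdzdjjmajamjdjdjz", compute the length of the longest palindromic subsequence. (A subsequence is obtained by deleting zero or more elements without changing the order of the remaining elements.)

13

One longest palindromic subsequence is zdjjmajamjjdz (positions 3,4,5,6,7,8,9,10,11,12,14,15,17); it reads the same forward and backward, and the interval DP gives dp[1][17] = 13.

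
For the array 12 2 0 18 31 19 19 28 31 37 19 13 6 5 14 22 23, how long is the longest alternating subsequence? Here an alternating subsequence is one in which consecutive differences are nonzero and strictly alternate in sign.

A longest alternating subsequence is 12, 2, 31, 19, 28, 13, 14 (positions 1,2,5,6,8,12,15); its 6 consecutive differences strictly alternate in sign, and length 7 is optimal.

7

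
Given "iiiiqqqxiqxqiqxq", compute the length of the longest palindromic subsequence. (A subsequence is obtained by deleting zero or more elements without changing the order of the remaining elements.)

Using dp[i][j] = 2 + dp[i+1][j−1] if the ends match, else max(dp[i+1][j], dp[i][j−1]):
dp[1][16] = 9. A witness is qxiqxqixq at positions 5,8,9,10,11,12,13,15,16.

9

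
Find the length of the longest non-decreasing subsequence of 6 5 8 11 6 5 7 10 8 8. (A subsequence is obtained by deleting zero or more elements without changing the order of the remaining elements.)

5

Scanning left to right, the best length ending at each element is: 6→1, 5→1, 8→2, 11→3, 6→2, 5→2, 7→3, 10→4, 8→4, 8→5.
So the longest non-decreasing subsequence has length 5, e.g. 6, 6, 7, 8, 8.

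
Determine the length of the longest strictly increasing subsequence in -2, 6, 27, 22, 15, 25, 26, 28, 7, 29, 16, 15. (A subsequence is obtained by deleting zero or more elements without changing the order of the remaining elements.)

Let dp[i] be the longest increasing subsequence ending at position i. Then dp = [1, 2, 3, 3, 3, 4, 5, 6, 3, 7, 4, 4].
The maximum is 7; one witness is -2, 6, 22, 25, 26, 28, 29 at positions 1,2,4,6,7,8,10.

7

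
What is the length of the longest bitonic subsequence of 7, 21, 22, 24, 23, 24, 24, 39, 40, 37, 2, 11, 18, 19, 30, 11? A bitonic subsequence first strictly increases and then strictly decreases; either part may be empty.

Let inc[i] be the LIS ending at i and dec[i] the longest strictly decreasing subsequence starting at i. inc = [1, 2, 3, 4, 4, 5, 5, 6, 7, 6, 1, 2, 3, 4, 6, 2], dec = [2, 3, 3, 4, 3, 3, 3, 4, 4, 3, 1, 1, 2, 2, 2, 1].
max_i inc[i]+dec[i]−1 = 10, with one witness 7, 21, 22, 23, 24, 39, 40, 37, 30, 11.

10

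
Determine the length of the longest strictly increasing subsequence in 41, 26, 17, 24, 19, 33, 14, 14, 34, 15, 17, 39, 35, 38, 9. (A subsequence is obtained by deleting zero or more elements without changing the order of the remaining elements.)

Scanning left to right, the best length ending at each element is: 41→1, 26→1, 17→1, 24→2, 19→2, 33→3, 14→1, 14→1, 34→4, 15→2, 17→3, 39→5, 35→5, 38→6, 9→1.
So the longest increasing subsequence has length 6, e.g. 17, 24, 33, 34, 35, 38.

6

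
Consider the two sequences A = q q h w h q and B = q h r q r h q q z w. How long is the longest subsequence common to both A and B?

4

A longest common subsequence is qqhw (length 4); the LCS DP confirms no longer common subsequence exists.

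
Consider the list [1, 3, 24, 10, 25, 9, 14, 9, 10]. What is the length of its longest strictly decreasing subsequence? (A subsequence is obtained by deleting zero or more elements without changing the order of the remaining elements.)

One longest decreasing subsequence is 24, 10, 9 (positions 3,4,6), of length 3; no longer one exists.

3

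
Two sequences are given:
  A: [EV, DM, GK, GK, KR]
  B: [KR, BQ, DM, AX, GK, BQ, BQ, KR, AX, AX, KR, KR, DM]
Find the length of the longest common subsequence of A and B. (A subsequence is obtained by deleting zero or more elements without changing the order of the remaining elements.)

A longest common subsequence is DM, GK, KR (length 3); the LCS DP confirms no longer common subsequence exists.

3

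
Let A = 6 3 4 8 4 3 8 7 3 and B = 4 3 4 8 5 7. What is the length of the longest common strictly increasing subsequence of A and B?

For each value that appears in both, track the longest common increasing run ending there.
The best achievable length is 3; one witness is 3, 4, 8 (A-positions 2,3,4, B-positions 2,3,4).

3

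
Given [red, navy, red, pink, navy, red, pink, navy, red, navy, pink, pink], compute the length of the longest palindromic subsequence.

7

One longest palindromic subsequence is pink pink navy red navy pink pink (positions 4,7,8,9,10,11,12); it reads the same forward and backward, and the interval DP gives dp[1][12] = 7.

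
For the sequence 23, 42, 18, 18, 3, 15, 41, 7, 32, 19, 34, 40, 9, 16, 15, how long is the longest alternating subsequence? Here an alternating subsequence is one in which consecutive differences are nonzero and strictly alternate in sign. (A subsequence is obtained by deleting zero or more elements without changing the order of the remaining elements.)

A longest alternating subsequence is 23, 42, 3, 15, 7, 32, 19, 34, 9, 16, 15 (positions 1,2,5,6,8,9,10,11,13,14,15); its 10 consecutive differences strictly alternate in sign, and length 11 is optimal.

11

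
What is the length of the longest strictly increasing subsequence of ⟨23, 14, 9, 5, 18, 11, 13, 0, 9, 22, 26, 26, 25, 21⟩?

Scanning left to right, the best length ending at each element is: 23→1, 14→1, 9→1, 5→1, 18→2, 11→2, 13→3, 0→1, 9→2, 22→4, 26→5, 26→5, 25→5, 21→4.
So the longest increasing subsequence has length 5, e.g. 9, 11, 13, 22, 26.

5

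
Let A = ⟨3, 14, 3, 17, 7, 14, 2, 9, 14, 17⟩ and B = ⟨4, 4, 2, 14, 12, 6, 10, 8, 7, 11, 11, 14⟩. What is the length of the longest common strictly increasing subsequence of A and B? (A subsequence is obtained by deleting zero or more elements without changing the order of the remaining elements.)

2

A longest common strictly increasing subsequence is 2, 14 (length 2); it appears in order in both A and B, and no longer such subsequence exists.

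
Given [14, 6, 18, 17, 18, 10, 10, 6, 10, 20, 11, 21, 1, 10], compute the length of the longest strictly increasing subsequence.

Scanning left to right, the best length ending at each element is: 14→1, 6→1, 18→2, 17→2, 18→3, 10→2, 10→2, 6→1, 10→2, 20→4, 11→3, 21→5, 1→1, 10→2.
So the longest increasing subsequence has length 5, e.g. 14, 17, 18, 20, 21.

5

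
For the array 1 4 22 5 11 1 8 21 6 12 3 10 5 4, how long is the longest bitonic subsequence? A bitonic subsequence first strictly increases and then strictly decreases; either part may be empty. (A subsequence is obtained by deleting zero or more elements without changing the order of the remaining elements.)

9

One longest bitonic subsequence is 1, 4, 5, 11, 21, 12, 10, 5, 4 (positions 1,2,4,5,8,10,12,13,14): it rises to 21 then falls. Length 9 is optimal.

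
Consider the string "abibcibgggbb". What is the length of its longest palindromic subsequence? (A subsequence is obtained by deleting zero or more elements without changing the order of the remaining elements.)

One longest palindromic subsequence is bbgggbb (positions 2,4,8,9,10,11,12); it reads the same forward and backward, and the interval DP gives dp[1][12] = 7.

7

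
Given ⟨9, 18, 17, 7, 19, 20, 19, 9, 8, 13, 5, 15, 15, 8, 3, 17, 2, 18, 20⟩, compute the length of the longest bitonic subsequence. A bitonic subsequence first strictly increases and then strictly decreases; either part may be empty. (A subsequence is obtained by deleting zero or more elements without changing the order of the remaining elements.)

10

Let inc[i] be the LIS ending at i and dec[i] the longest strictly decreasing subsequence starting at i. inc = [1, 2, 2, 1, 3, 4, 3, 2, 2, 3, 1, 4, 4, 2, 1, 5, 1, 6, 7], dec = [5, 7, 6, 4, 6, 7, 6, 5, 4, 4, 3, 4, 4, 3, 2, 2, 1, 1, 1].
max_i inc[i]+dec[i]−1 = 10, with one witness 9, 18, 19, 20, 19, 9, 8, 5, 3, 2.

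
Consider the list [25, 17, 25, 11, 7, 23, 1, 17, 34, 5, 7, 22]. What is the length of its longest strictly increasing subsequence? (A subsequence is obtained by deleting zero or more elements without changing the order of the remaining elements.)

4

One longest increasing subsequence is 1, 5, 7, 22 (positions 7,10,11,12), of length 4; no longer one exists.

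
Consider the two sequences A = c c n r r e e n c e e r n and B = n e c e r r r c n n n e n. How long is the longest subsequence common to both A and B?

6

A longest common subsequence is ccnnen (length 6); the LCS DP confirms no longer common subsequence exists.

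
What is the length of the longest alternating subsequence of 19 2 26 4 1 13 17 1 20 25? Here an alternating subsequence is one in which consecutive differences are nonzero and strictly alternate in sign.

Track the best alternating length ending on an up-step vs a down-step at each position: up/down = 1/1, 1/2, 3/1, 3/4, 1/4, 5/4, 5/4, 1/6, 7/4, 7/4.
The maximum over both is 7; one such subsequence is 19, 2, 26, 4, 13, 1, 20.

7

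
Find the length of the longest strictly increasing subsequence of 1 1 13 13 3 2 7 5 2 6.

Scanning left to right, the best length ending at each element is: 1→1, 1→1, 13→2, 13→2, 3→2, 2→2, 7→3, 5→3, 2→2, 6→4.
So the longest increasing subsequence has length 4, e.g. 1, 3, 5, 6.

4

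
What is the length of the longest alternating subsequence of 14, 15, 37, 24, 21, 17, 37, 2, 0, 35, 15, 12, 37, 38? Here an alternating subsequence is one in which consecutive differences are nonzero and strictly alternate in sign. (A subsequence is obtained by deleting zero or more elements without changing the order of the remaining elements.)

8

A longest alternating subsequence is 14, 37, 24, 37, 2, 35, 15, 37 (positions 1,3,4,7,8,10,11,13); its 7 consecutive differences strictly alternate in sign, and length 8 is optimal.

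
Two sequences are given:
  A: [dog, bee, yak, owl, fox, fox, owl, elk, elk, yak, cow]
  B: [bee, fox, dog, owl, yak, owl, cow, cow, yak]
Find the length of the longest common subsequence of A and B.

5

Backtracking the LCS table gives one alignment: bee (A2,B1) → fox (A5,B2) → owl (A7,B4) → yak (A10,B5) → cow (A11,B8).
So the longest common subsequence has length 5.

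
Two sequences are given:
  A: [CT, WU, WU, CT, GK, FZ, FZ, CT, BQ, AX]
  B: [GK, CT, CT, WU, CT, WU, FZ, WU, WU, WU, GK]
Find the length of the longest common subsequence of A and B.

A longest common subsequence is CT, WU, WU, GK (length 4); the LCS DP confirms no longer common subsequence exists.

4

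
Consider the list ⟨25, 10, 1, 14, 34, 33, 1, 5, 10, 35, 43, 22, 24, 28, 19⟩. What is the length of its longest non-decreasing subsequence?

Let dp[i] be the longest non-decreasing subsequence ending at position i. Then dp = [1, 1, 1, 2, 3, 3, 2, 3, 4, 5, 6, 5, 6, 7, 5].
The maximum is 7; one witness is 1, 1, 5, 10, 22, 24, 28 at positions 3,7,8,9,12,13,14.

7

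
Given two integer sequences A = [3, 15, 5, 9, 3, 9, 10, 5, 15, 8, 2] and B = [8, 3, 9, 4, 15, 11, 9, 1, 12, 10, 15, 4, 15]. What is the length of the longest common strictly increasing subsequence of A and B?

For each value that appears in both, track the longest common increasing run ending there.
The best achievable length is 4; one witness is 3, 9, 10, 15 (A-positions 1,4,7,9, B-positions 2,3,10,11).

4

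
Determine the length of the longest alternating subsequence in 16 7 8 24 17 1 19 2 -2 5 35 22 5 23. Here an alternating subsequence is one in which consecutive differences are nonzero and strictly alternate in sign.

Track the best alternating length ending on an up-step vs a down-step at each position: up/down = 1/1, 1/2, 3/2, 3/1, 3/4, 1/4, 5/4, 5/6, 1/6, 7/6, 7/1, 7/8, 7/8, 9/8.
The maximum over both is 9; one such subsequence is 16, 7, 24, 17, 19, 2, 35, 22, 23.

9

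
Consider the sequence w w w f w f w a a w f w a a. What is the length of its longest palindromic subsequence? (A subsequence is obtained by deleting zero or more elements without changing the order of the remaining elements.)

One longest palindromic subsequence is wwwfwfwww (positions 1,2,3,4,5,6,7,10,12); it reads the same forward and backward, and the interval DP gives dp[1][14] = 9.

9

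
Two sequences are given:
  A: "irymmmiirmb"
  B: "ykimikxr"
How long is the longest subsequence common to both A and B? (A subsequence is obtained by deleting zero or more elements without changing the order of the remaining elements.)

4

A longest common subsequence is imir (length 4); the LCS DP confirms no longer common subsequence exists.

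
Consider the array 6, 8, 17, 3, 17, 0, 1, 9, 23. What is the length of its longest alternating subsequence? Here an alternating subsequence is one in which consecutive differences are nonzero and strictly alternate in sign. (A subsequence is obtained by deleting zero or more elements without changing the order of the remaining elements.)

6

A longest alternating subsequence is 6, 8, 3, 17, 0, 1 (positions 1,2,4,5,6,7); its 5 consecutive differences strictly alternate in sign, and length 6 is optimal.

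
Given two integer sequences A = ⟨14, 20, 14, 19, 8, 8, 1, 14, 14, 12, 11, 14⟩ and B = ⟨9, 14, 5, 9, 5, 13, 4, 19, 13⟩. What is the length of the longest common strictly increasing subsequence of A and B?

2

For each value that appears in both, track the longest common increasing run ending there.
The best achievable length is 2; one witness is 14, 19 (A-positions 1,4, B-positions 2,8).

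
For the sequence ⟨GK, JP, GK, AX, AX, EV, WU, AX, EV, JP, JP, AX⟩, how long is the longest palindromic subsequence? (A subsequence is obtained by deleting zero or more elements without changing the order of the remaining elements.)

Using dp[i][j] = 2 + dp[i+1][j−1] if the ends match, else max(dp[i+1][j], dp[i][j−1]):
dp[1][12] = 5. A witness is AX EV AX EV AX at positions 4,6,8,9,12.

5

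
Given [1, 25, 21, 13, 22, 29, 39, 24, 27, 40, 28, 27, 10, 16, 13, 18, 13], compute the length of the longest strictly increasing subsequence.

One longest increasing subsequence is 1, 21, 22, 29, 39, 40 (positions 1,3,5,6,7,10), of length 6; no longer one exists.

6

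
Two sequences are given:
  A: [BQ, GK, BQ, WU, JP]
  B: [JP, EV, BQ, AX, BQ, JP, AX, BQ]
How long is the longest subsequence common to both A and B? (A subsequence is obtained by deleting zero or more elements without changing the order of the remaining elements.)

3

Backtracking the LCS table gives one alignment: BQ (A1,B3) → BQ (A3,B5) → JP (A5,B6).
So the longest common subsequence has length 3.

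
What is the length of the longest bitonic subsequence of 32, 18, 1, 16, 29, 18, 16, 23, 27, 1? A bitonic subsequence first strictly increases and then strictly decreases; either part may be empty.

6

One longest bitonic subsequence is 1, 16, 29, 18, 16, 1 (positions 3,4,5,6,7,10): it rises to 29 then falls. Length 6 is optimal.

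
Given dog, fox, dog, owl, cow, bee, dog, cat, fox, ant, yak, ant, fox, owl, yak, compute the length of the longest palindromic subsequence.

7

Using dp[i][j] = 2 + dp[i+1][j−1] if the ends match, else max(dp[i+1][j], dp[i][j−1]):
dp[1][15] = 7. A witness is owl fox ant yak ant fox owl at positions 4,9,10,11,12,13,14.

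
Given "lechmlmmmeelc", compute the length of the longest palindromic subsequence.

8

Using dp[i][j] = 2 + dp[i+1][j−1] if the ends match, else max(dp[i+1][j], dp[i][j−1]):
dp[1][13] = 8. A witness is lemmmmel at positions 1,2,5,7,8,9,11,12.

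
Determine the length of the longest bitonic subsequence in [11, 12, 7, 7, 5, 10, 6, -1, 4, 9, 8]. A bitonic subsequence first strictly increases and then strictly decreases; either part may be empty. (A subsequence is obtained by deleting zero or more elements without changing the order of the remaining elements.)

5

Let inc[i] be the LIS ending at i and dec[i] the longest strictly decreasing subsequence starting at i. inc = [1, 2, 1, 1, 1, 2, 2, 1, 2, 3, 3], dec = [4, 4, 3, 3, 2, 3, 2, 1, 1, 2, 1].
max_i inc[i]+dec[i]−1 = 5, with one witness 11, 12, 10, 9, 8.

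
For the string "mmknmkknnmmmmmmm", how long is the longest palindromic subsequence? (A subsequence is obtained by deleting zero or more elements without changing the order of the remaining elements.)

10

One longest palindromic subsequence is mmmmmmmmmm (positions 1,2,5,10,11,12,13,14,15,16); it reads the same forward and backward, and the interval DP gives dp[1][16] = 10.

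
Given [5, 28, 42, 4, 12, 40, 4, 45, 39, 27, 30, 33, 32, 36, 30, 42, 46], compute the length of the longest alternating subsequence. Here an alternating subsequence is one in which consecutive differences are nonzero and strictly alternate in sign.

12

Track the best alternating length ending on an up-step vs a down-step at each position: up/down = 1/1, 2/1, 2/1, 1/3, 4/3, 4/3, 1/5, 6/1, 6/7, 6/7, 8/7, 8/7, 8/9, 10/7, 8/11, 12/7, 12/1.
The maximum over both is 12; one such subsequence is 5, 28, 4, 12, 4, 45, 27, 33, 32, 36, 30, 42.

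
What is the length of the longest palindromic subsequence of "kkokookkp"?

One longest palindromic subsequence is kkoookk (positions 1,2,3,5,6,7,8); it reads the same forward and backward, and the interval DP gives dp[1][9] = 7.

7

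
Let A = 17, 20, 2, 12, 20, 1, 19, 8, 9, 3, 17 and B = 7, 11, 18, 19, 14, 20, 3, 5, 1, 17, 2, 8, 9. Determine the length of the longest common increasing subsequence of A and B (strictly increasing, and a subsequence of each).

A longest common strictly increasing subsequence is 1, 8, 9 (length 3); it appears in order in both A and B, and no longer such subsequence exists.

3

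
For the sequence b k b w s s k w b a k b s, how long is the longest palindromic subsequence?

One longest palindromic subsequence is bkbwsswbkb (positions 1,2,3,4,5,6,8,9,11,12); it reads the same forward and backward, and the interval DP gives dp[1][13] = 10.

10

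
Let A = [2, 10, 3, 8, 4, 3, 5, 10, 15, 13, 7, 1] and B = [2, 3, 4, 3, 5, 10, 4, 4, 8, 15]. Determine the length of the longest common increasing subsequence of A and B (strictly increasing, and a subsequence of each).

6

For each value that appears in both, track the longest common increasing run ending there.
The best achievable length is 6; one witness is 2, 3, 4, 5, 10, 15 (A-positions 1,3,5,7,8,9, B-positions 1,2,3,5,6,10).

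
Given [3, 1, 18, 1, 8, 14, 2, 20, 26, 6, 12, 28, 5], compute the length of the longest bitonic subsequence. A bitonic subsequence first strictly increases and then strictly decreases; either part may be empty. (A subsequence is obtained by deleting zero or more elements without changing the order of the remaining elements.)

One longest bitonic subsequence is 3, 8, 14, 20, 26, 12, 5 (positions 1,5,6,8,9,11,13): it rises to 26 then falls. Length 7 is optimal.

7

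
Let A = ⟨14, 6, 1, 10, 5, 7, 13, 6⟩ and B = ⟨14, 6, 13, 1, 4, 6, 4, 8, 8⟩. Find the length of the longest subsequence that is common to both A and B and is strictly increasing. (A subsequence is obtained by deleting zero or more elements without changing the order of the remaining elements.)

For each value that appears in both, track the longest common increasing run ending there.
The best achievable length is 2; one witness is 6, 13 (A-positions 2,7, B-positions 2,3).

2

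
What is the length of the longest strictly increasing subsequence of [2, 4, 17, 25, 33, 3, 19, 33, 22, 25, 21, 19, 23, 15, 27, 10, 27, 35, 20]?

Let dp[i] be the longest increasing subsequence ending at position i. Then dp = [1, 2, 3, 4, 5, 2, 4, 5, 5, 6, 5, 4, 6, 3, 7, 3, 7, 8, 5].
The maximum is 8; one witness is 2, 4, 17, 19, 22, 25, 27, 35 at positions 1,2,3,7,9,10,15,18.

8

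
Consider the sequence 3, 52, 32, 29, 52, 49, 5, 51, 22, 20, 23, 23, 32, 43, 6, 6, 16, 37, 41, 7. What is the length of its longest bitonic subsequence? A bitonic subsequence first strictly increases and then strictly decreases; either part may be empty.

Let inc[i] be the LIS ending at i and dec[i] the longest strictly decreasing subsequence starting at i. inc = [1, 2, 2, 2, 3, 3, 2, 4, 3, 3, 4, 4, 5, 6, 3, 3, 4, 6, 7, 4], dec = [1, 7, 6, 5, 6, 5, 1, 5, 4, 3, 3, 3, 3, 3, 1, 1, 2, 2, 2, 1].
max_i inc[i]+dec[i]−1 = 8, with one witness 3, 52, 32, 29, 22, 20, 16, 7.

8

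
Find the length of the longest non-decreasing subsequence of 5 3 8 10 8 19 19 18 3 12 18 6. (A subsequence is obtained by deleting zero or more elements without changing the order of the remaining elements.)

One longest non-decreasing subsequence is 5, 8, 10, 19, 19 (positions 1,3,4,6,7), of length 5; no longer one exists.

5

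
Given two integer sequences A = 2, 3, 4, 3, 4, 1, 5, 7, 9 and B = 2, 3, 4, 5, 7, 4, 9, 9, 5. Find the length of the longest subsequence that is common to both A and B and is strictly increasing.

For each value that appears in both, track the longest common increasing run ending there.
The best achievable length is 6; one witness is 2, 3, 4, 5, 7, 9 (A-positions 1,2,3,7,8,9, B-positions 1,2,3,4,5,7).

6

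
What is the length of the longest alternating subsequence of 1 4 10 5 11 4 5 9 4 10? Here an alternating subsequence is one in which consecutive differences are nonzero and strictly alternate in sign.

8

A longest alternating subsequence is 1, 10, 5, 11, 4, 5, 4, 10 (positions 1,3,4,5,6,7,9,10); its 7 consecutive differences strictly alternate in sign, and length 8 is optimal.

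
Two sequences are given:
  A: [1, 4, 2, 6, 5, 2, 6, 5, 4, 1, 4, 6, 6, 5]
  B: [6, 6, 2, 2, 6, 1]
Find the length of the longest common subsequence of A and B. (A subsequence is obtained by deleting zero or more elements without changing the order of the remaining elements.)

Backtracking the LCS table gives one alignment: 2 (A3,B3) → 2 (A6,B4) → 6 (A7,B5) → 1 (A10,B6).
So the longest common subsequence has length 4.

4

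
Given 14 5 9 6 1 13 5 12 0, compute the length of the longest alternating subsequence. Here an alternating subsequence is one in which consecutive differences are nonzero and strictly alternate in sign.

8

Track the best alternating length ending on an up-step vs a down-step at each position: up/down = 1/1, 1/2, 3/2, 3/4, 1/4, 5/2, 5/6, 7/6, 1/8.
The maximum over both is 8; one such subsequence is 14, 5, 9, 6, 13, 5, 12, 0.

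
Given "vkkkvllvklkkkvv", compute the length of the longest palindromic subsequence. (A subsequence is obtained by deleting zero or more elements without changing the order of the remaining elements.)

Using dp[i][j] = 2 + dp[i+1][j−1] if the ends match, else max(dp[i+1][j], dp[i][j−1]):
dp[1][15] = 12. A witness is vkkkvllvkkkv at positions 1,2,3,4,5,6,7,8,11,12,13,15.

12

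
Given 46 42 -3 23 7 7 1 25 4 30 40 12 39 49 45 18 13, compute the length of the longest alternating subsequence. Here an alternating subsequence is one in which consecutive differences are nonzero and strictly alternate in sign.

10

A longest alternating subsequence is 46, -3, 23, 7, 25, 4, 30, 12, 49, 45 (positions 1,3,4,5,8,9,10,12,14,15); its 9 consecutive differences strictly alternate in sign, and length 10 is optimal.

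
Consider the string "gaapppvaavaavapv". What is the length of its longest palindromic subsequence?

9

One longest palindromic subsequence is pvaavaavp (positions 6,7,8,9,10,11,12,13,15); it reads the same forward and backward, and the interval DP gives dp[1][16] = 9.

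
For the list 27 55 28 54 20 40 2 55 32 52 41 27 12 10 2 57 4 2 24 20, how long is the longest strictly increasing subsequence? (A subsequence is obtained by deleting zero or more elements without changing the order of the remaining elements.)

5

Let dp[i] be the longest increasing subsequence ending at position i. Then dp = [1, 2, 2, 3, 1, 3, 1, 4, 3, 4, 4, 2, 2, 2, 1, 5, 2, 1, 3, 3].
The maximum is 5; one witness is 27, 28, 54, 55, 57 at positions 1,3,4,8,16.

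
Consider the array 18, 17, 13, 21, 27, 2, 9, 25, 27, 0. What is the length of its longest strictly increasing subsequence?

Scanning left to right, the best length ending at each element is: 18→1, 17→1, 13→1, 21→2, 27→3, 2→1, 9→2, 25→3, 27→4, 0→1.
So the longest increasing subsequence has length 4, e.g. 18, 21, 25, 27.

4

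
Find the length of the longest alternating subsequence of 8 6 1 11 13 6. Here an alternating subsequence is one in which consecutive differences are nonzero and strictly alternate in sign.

A longest alternating subsequence is 8, 6, 11, 6 (positions 1,2,4,6); its 3 consecutive differences strictly alternate in sign, and length 4 is optimal.

4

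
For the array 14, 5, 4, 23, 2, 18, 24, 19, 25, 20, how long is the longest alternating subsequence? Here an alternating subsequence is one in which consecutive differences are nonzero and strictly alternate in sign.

A longest alternating subsequence is 14, 5, 23, 2, 24, 19, 25, 20 (positions 1,2,4,5,7,8,9,10); its 7 consecutive differences strictly alternate in sign, and length 8 is optimal.

8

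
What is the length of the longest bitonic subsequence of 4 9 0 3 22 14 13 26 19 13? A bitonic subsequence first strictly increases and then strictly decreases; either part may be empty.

6

One longest bitonic subsequence is 4, 9, 22, 26, 19, 13 (positions 1,2,5,8,9,10): it rises to 26 then falls. Length 6 is optimal.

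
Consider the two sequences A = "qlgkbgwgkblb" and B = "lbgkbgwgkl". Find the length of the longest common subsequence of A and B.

9

Backtracking the LCS table gives one alignment: l (A2,B1) → g (A3,B3) → k (A4,B4) → b (A5,B5) → g (A6,B6) → w (A7,B7) → g (A8,B8) → k (A9,B9) → l (A11,B10).
So the longest common subsequence has length 9.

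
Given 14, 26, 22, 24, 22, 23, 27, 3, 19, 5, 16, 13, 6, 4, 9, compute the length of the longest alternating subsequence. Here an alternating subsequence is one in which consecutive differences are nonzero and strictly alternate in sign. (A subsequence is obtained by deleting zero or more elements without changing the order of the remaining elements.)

12

Track the best alternating length ending on an up-step vs a down-step at each position: up/down = 1/1, 2/1, 2/3, 4/3, 2/5, 6/5, 6/1, 1/7, 8/7, 8/9, 10/9, 10/11, 10/11, 8/11, 12/11.
The maximum over both is 12; one such subsequence is 14, 26, 22, 24, 22, 23, 3, 19, 5, 16, 6, 9.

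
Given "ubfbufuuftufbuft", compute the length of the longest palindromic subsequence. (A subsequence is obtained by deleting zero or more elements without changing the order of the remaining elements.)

One longest palindromic subsequence is ubfufuufufbu (positions 1,2,3,5,6,7,8,9,11,12,13,14); it reads the same forward and backward, and the interval DP gives dp[1][16] = 12.

12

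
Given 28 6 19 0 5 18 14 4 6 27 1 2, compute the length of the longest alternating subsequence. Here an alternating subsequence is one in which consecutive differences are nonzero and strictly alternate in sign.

9

Track the best alternating length ending on an up-step vs a down-step at each position: up/down = 1/1, 1/2, 3/2, 1/4, 5/4, 5/4, 5/6, 5/6, 7/6, 7/2, 5/8, 9/8.
The maximum over both is 9; one such subsequence is 28, 6, 19, 0, 5, 4, 6, 1, 2.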